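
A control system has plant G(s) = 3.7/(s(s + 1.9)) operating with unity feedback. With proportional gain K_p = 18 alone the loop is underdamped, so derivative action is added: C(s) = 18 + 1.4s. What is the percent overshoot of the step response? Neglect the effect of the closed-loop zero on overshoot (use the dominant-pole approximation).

22%

Forward path: (18 + 1.4s)·3.7/(s(s+1.9)). The closed-loop characteristic equation is s² + (1.9 + 3.7·1.4)s + 3.7·18 = 0.
That is s² + 7.08s + 66.6 = 0, so ω_n = 8.161 rad/s and ζ = 7.08/(2·8.161) = 0.4338.
%OS = 100·exp(−πζ/√(1−ζ²)) = 22%.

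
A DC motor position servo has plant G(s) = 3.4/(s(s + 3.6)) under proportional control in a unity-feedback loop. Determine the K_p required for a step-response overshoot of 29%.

From %OS = 100·exp(−πζ/√(1−ζ²)) = 29%, ζ = −ln(0.29)/√(π²+ln²(0.29)) = 0.3666.
Characteristic equation s² + 3.6s + 3.4K_p = 0 gives ζ = 3.6/(2√(3.4K_p)).
Setting ζ = 0.3666: √(3.4K_p) = 3.6/(2·0.3666) = 4.91, so K_p = 24.11/3.4 = 7.09.

K_p = 7.09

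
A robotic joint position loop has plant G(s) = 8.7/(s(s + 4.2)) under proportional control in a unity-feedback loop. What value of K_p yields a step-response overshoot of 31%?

From %OS = 100·exp(−πζ/√(1−ζ²)) = 31%, ζ = −ln(0.31)/√(π²+ln²(0.31)) = 0.3493.
Characteristic equation s² + 4.2s + 8.7K_p = 0 gives ζ = 4.2/(2√(8.7K_p)).
Setting ζ = 0.3493: √(8.7K_p) = 4.2/(2·0.3493) = 6.012, so K_p = 36.14/8.7 = 4.15.

K_p = 4.15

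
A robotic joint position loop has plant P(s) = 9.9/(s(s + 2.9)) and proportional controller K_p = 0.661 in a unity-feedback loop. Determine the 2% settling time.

The closed-loop denominator s² + 2.9s + 6.544 gives ω_n = √6.544 = 2.558 and ζ = 2.9/(2ω_n) = 0.5668.
2% settling time T_s ≈ 4/(ζω_n) = 4/1.45 = 2.76 s.

T_s ≈ 2.76 s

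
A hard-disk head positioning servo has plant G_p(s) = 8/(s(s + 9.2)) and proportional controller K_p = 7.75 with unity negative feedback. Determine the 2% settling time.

The closed-loop denominator s² + 9.2s + 62 gives ω_n = √62 = 7.874 and ζ = 9.2/(2ω_n) = 0.5842.
2% settling time T_s ≈ 4/(ζω_n) = 4/4.6 = 0.87 s.

T_s ≈ 0.87 s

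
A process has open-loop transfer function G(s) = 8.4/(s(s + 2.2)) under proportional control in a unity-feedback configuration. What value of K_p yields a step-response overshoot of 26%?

From %OS = 100·exp(−πζ/√(1−ζ²)) = 26%, ζ = −ln(0.26)/√(π²+ln²(0.26)) = 0.3941.
Characteristic equation s² + 2.2s + 8.4K_p = 0 gives ζ = 2.2/(2√(8.4K_p)).
Setting ζ = 0.3941: √(8.4K_p) = 2.2/(2·0.3941) = 2.791, so K_p = 7.791/8.4 = 0.928.

K_p = 0.928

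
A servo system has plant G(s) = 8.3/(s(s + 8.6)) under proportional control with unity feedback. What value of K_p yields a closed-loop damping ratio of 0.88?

Closed-loop characteristic equation: s² + 8.6s + K_p·8.3 = 0.
So ω_n = √(8.3K_p) and 2ζω_n = 8.6, giving ζ = 8.6/(2√(8.3K_p)).
Setting ζ = 0.88: √(8.3K_p) = 8.6/(2·0.88) = 4.886, so K_p = 23.88/8.3 = 2.88.

K_p = 2.88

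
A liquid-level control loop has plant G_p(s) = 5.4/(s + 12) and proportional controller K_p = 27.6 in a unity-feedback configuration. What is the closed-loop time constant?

Closed-loop transfer function: T(s) = K_p·G_p(s)/(1 + K_p·G_p(s)) = 149/(s + 12 + 149) = 149/(s + 161).
Time constant τ = 1/161 = 0.00621 s.

τ = 0.00621 s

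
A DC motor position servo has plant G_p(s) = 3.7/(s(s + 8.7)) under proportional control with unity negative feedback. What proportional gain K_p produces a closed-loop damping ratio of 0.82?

K_p = 7.61

Closed-loop characteristic equation: s² + 8.7s + K_p·3.7 = 0.
So ω_n = √(3.7K_p) and 2ζω_n = 8.7, giving ζ = 8.7/(2√(3.7K_p)).
Setting ζ = 0.82: √(3.7K_p) = 8.7/(2·0.82) = 5.305, so K_p = 28.14/3.7 = 7.61.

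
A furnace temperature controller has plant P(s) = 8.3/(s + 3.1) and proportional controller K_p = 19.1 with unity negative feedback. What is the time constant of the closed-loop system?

Closed-loop transfer function: T(s) = K_p·P(s)/(1 + K_p·P(s)) = 158.5/(s + 3.1 + 158.5) = 158.5/(s + 161.6).
Time constant τ = 1/161.6 = 0.00619 s.

τ = 0.00619 s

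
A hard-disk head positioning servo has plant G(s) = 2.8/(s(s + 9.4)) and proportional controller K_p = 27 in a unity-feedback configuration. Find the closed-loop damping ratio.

ζ = 0.541

With unity feedback the closed-loop characteristic equation is s² + 9.4s + 27·2.8 = s² + 9.4s + 75.6 = 0.
So ω_n² = 75.6 ⇒ ω_n = 8.695 rad/s, and ζ = 9.4/(2ω_n) = 0.541.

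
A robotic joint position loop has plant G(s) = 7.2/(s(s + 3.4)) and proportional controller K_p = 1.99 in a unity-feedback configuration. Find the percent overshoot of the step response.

20.6%

Closed-loop characteristic equation: s² + 3.4s + 14.33 = 0, so ω_n = 3.785 rad/s and ζ = 3.4/(2·3.785) = 0.4491.
%OS = 100·exp(−πζ/√(1−ζ²)) = 100·exp(−π·0.4491/√0.7983) = 20.6%.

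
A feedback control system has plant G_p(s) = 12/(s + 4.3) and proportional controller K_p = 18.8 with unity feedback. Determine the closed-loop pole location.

s = -229.9

Closed-loop transfer function: T(s) = K_p·G_p(s)/(1 + K_p·G_p(s)) = 225.6/(s + 4.3 + 225.6) = 225.6/(s + 229.9).
The closed-loop pole is at s = −229.9.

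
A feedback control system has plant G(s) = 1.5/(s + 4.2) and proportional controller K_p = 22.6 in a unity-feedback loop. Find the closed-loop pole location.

s = -38.1

Closed-loop transfer function: T(s) = K_p·G(s)/(1 + K_p·G(s)) = 33.9/(s + 4.2 + 33.9) = 33.9/(s + 38.1).
The closed-loop pole is at s = −38.1.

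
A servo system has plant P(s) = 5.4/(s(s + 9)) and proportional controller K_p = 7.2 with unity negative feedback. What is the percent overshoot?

3.78%

From 1 + K_pP(s) = 0: s² + 9s + 38.88 = 0 ⇒ ω_n = 6.235, ζ = 0.7217.
%OS = 100·exp(−πζ/√(1−ζ²)) = 100·exp(−π·0.7217/√0.4792) = 3.78%.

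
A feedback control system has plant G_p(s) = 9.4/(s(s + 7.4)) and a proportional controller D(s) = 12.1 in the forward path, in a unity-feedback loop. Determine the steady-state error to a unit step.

0

The open loop D(s)G_p(s) has a pole at the origin (type 1), so the static position error constant is infinite and e_ss = 1/(1+∞) = 0.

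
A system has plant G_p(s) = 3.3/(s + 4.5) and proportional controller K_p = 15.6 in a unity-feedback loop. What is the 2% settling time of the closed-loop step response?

Closed-loop transfer function: T(s) = K_p·G_p(s)/(1 + K_p·G_p(s)) = 51.48/(s + 4.5 + 51.48) = 51.48/(s + 55.98).
Time constant τ = 1/55.98 = 0.01786 s, so the 2% settling time is about 4τ = 0.0715 s.

T_s ≈ 0.0715 s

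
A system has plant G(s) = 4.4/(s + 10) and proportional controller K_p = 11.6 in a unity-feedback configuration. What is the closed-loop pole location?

s = -61.04

Closed-loop transfer function: T(s) = K_p·G(s)/(1 + K_p·G(s)) = 51.04/(s + 10 + 51.04) = 51.04/(s + 61.04).
The closed-loop pole is at s = −61.04.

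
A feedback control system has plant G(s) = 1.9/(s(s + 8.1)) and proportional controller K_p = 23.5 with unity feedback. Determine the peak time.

T_p = 0.591 s

The closed-loop denominator s² + 8.1s + 44.65 gives ω_n = √44.65 = 6.682 and ζ = 8.1/(2ω_n) = 0.6061.
Damped frequency ω_d = ω_n√(1−ζ²) = 5.315 rad/s, so peak time T_p = π/ω_d = 0.591 s.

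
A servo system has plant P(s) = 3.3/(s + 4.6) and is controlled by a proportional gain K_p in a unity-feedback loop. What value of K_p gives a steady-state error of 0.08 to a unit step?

For a type-0 loop with proportional control, e_ss = 1/(1 + K_p·P(0)).
P(0) = 0.7174. Require 1/(1 + K_p·0.7174) = 0.08, so 1 + 0.7174·K_p = 12.5.
K_p = (12.5 − 1)/0.7174 = 16.

K_p = 16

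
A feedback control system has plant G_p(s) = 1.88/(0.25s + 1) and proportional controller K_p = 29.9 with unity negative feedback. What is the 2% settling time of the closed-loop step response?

T_s ≈ 0.0175 s

Closed loop: T(s) = K_p·G_p/(1+K_p·G_p) = 56.21/(0.25s + 1 + 56.21), with pole at s = −(1 + 56.21)/0.25 = −228.8.
τ = 1/228.8 = 0.00437 s, so 2% settling time ≈ 4τ = 0.0175 s.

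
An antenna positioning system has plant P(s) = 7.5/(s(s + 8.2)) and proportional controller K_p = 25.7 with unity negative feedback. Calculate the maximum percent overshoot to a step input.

37.9%

Closed-loop characteristic equation: s² + 8.2s + 192.8 = 0, so ω_n = 13.88 rad/s and ζ = 8.2/(2·13.88) = 0.2953.
%OS = 100·exp(−πζ/√(1−ζ²)) = 100·exp(−π·0.2953/√0.9128) = 37.9%.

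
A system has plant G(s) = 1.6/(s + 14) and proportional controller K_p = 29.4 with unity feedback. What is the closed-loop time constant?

Closed-loop transfer function: T(s) = K_p·G(s)/(1 + K_p·G(s)) = 47.04/(s + 14 + 47.04) = 47.04/(s + 61.04).
Time constant τ = 1/61.04 = 0.0164 s.

τ = 0.0164 s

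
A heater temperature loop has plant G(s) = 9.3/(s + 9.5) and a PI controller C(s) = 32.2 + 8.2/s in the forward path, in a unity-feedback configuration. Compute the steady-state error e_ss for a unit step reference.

0

The open loop C(s)G(s) has a pole at the origin (type 1), so the static position error constant is infinite and e_ss = 1/(1+∞) = 0.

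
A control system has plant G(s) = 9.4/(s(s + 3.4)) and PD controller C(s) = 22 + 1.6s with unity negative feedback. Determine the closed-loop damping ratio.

ζ = 0.641

Forward path: (22 + 1.6s)·9.4/(s(s+3.4)). The closed-loop characteristic equation is s² + (3.4 + 9.4·1.6)s + 9.4·22 = 0.
That is s² + 18.44s + 206.8 = 0, so ω_n = 14.38 rad/s and ζ = 18.44/(2·14.38) = 0.6411.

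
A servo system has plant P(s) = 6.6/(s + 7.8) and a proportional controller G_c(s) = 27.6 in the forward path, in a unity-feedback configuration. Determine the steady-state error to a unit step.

0.0411

The loop is type 0. Static position error constant K_pos = G_c(0)·P(0) = 27.6·0.8462 = 23.35.
Steady-state error to a unit step: e_ss = 1/(1+K_pos) = 1/24.35 = 0.0411.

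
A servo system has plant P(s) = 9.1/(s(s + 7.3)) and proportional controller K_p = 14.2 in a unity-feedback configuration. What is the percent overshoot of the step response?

Closed-loop characteristic equation: s² + 7.3s + 129.2 = 0, so ω_n = 11.37 rad/s and ζ = 7.3/(2·11.37) = 0.3211.
%OS = 100·exp(−πζ/√(1−ζ²)) = 100·exp(−π·0.3211/√0.8969) = 34.5%.

34.5%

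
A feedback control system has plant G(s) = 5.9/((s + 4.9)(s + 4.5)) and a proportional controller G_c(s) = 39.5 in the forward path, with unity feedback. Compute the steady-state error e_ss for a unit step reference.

0.0864

The loop is type 0. Static position error constant K_pos = G_c(0)·G(0) = 39.5·0.2676 = 10.57.
Steady-state error to a unit step: e_ss = 1/(1+K_pos) = 1/11.57 = 0.0864.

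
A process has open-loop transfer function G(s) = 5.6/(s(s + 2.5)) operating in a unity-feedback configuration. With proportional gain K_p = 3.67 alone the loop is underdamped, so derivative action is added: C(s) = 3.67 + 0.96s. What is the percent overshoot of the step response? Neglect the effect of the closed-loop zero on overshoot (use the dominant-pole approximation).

0.405%

Forward path: (3.67 + 0.96s)·5.6/(s(s+2.5)). The closed-loop characteristic equation is s² + (2.5 + 5.6·0.96)s + 5.6·3.67 = 0.
That is s² + 7.876s + 20.55 = 0, so ω_n = 4.533 rad/s and ζ = 7.876/(2·4.533) = 0.8687.
%OS = 100·exp(−πζ/√(1−ζ²)) = 0.405%.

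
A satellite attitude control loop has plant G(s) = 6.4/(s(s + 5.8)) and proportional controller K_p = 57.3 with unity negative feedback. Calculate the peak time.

T_p = 0.166 s

Closed-loop characteristic equation: s² + 5.8s + 366.7 = 0, so ω_n = 19.15 rad/s and ζ = 5.8/(2·19.15) = 0.1514.
Damped frequency ω_d = ω_n√(1−ζ²) = 18.93 rad/s, so peak time T_p = π/ω_d = 0.166 s.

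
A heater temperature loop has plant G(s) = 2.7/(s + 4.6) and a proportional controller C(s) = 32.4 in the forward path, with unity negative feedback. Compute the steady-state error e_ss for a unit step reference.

0.05

The loop is type 0. Static position error constant K_pos = C(0)·G(0) = 32.4·0.587 = 19.02.
Steady-state error to a unit step: e_ss = 1/(1+K_pos) = 1/20.02 = 0.05.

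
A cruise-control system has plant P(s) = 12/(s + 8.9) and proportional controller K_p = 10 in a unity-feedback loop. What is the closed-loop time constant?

τ = 0.00776 s

Closed-loop transfer function: T(s) = K_p·P(s)/(1 + K_p·P(s)) = 120/(s + 8.9 + 120) = 120/(s + 128.9).
Time constant τ = 1/128.9 = 0.00776 s.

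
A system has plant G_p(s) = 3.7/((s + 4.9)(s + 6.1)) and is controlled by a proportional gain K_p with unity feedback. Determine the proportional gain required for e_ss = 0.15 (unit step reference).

K_p = 45.8

Steady-state error for a unit step on this type-0 loop is 1/(1 + K_p·G_p(0)).
G_p(0) = 0.1238. Require 1/(1 + K_p·0.1238) = 0.15, so 1 + 0.1238·K_p = 6.667.
K_p = (6.667 − 1)/0.1238 = 45.8.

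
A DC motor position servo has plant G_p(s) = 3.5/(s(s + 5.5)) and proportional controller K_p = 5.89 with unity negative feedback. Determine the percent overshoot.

The closed-loop denominator s² + 5.5s + 20.61 gives ω_n = √20.61 = 4.54 and ζ = 5.5/(2ω_n) = 0.6057.
%OS = 100·exp(−πζ/√(1−ζ²)) = 100·exp(−π·0.6057/√0.6332) = 9.15%.

9.15%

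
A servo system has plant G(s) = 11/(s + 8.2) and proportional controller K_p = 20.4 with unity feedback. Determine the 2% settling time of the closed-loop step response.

Closed-loop transfer function: T(s) = K_p·G(s)/(1 + K_p·G(s)) = 224.4/(s + 8.2 + 224.4) = 224.4/(s + 232.6).
Time constant τ = 1/232.6 = 0.004299 s, so the 2% settling time is about 4τ = 0.0172 s.

T_s ≈ 0.0172 s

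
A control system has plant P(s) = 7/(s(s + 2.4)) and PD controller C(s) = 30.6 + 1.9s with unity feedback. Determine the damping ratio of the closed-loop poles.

Forward path: (30.6 + 1.9s)·7/(s(s+2.4)). The closed-loop characteristic equation is s² + (2.4 + 7·1.9)s + 7·30.6 = 0.
That is s² + 15.7s + 214.2 = 0, so ω_n = 14.64 rad/s and ζ = 15.7/(2·14.64) = 0.5364.

ζ = 0.536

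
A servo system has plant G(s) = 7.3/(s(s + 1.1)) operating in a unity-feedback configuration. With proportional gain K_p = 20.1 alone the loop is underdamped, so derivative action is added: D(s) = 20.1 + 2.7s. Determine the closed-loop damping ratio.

Forward path: (20.1 + 2.7s)·7.3/(s(s+1.1)). The closed-loop characteristic equation is s² + (1.1 + 7.3·2.7)s + 7.3·20.1 = 0.
That is s² + 20.81s + 146.7 = 0, so ω_n = 12.11 rad/s and ζ = 20.81/(2·12.11) = 0.859.

ζ = 0.859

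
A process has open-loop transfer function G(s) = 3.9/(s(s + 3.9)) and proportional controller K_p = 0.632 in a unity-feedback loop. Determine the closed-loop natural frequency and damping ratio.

1 + K_p·G(s) = 0 gives s² + 3.9s + 2.465 = 0.
So ω_n² = 2.465 ⇒ ω_n = 1.57 rad/s, and ζ = 3.9/(2ω_n) = 1.24.

ω_n = 1.57 rad/s, ζ = 1.24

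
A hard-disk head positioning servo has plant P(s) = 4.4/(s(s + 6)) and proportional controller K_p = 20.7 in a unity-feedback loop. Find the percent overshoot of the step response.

35.3%

From 1 + K_pP(s) = 0: s² + 6s + 91.08 = 0 ⇒ ω_n = 9.544, ζ = 0.3143.
%OS = 100·exp(−πζ/√(1−ζ²)) = 100·exp(−π·0.3143/√0.9012) = 35.3%.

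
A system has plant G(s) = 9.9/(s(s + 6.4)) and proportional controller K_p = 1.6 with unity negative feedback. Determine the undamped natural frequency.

The closed-loop denominator is s(s+6.4) + 1.6·9.9 = s² + 6.4s + 15.84.
So ω_n² = 15.84 ⇒ ω_n = 3.98 rad/s, and ζ = 6.4/(2ω_n) = 0.804.

ω_n = 3.98 rad/s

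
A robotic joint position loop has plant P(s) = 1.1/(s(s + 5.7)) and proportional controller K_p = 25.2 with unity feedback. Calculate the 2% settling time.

T_s ≈ 1.4 s

From 1 + K_pP(s) = 0: s² + 5.7s + 27.72 = 0 ⇒ ω_n = 5.265, ζ = 0.5413.
2% settling time T_s ≈ 4/(ζω_n) = 4/2.85 = 1.4 s.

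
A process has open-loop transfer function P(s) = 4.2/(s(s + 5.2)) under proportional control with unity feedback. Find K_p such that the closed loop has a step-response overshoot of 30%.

From %OS = 100·exp(−πζ/√(1−ζ²)) = 30%, ζ = −ln(0.3)/√(π²+ln²(0.3)) = 0.3579.
Characteristic equation s² + 5.2s + 4.2K_p = 0 gives ζ = 5.2/(2√(4.2K_p)).
Setting ζ = 0.3579: √(4.2K_p) = 5.2/(2·0.3579) = 7.265, so K_p = 52.79/4.2 = 12.6.

K_p = 12.6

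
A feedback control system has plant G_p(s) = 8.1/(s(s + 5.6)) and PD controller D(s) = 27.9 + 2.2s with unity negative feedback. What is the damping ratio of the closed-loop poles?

Forward path: (27.9 + 2.2s)·8.1/(s(s+5.6)). The closed-loop characteristic equation is s² + (5.6 + 8.1·2.2)s + 8.1·27.9 = 0.
That is s² + 23.42s + 226 = 0, so ω_n = 15.03 rad/s and ζ = 23.42/(2·15.03) = 0.779.

ζ = 0.779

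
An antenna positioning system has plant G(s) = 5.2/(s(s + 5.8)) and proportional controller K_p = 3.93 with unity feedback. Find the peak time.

T_p = 0.906 s

The closed-loop denominator s² + 5.8s + 20.44 gives ω_n = √20.44 = 4.521 and ζ = 5.8/(2ω_n) = 0.6415.
Damped frequency ω_d = ω_n√(1−ζ²) = 3.468 rad/s, so peak time T_p = π/ω_d = 0.906 s.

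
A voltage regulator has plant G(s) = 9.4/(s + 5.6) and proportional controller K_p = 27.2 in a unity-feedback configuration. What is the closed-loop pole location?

s = -261.3

Closed-loop transfer function: T(s) = K_p·G(s)/(1 + K_p·G(s)) = 255.7/(s + 5.6 + 255.7) = 255.7/(s + 261.3).
The closed-loop pole is at s = −261.3.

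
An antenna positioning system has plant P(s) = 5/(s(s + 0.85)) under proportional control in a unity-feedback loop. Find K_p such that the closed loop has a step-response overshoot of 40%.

K_p = 0.461

From %OS = 100·exp(−πζ/√(1−ζ²)) = 40%, ζ = −ln(0.4)/√(π²+ln²(0.4)) = 0.28.
Characteristic equation s² + 0.85s + 5K_p = 0 gives ζ = 0.85/(2√(5K_p)).
Setting ζ = 0.28: √(5K_p) = 0.85/(2·0.28) = 1.518, so K_p = 2.304/5 = 0.461.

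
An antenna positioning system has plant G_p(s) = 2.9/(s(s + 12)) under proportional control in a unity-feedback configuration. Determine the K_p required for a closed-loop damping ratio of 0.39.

K_p = 81.6

Closed-loop characteristic equation: s² + 12s + K_p·2.9 = 0.
So ω_n = √(2.9K_p) and 2ζω_n = 12, giving ζ = 12/(2√(2.9K_p)).
Setting ζ = 0.39: √(2.9K_p) = 12/(2·0.39) = 15.38, so K_p = 236.7/2.9 = 81.6.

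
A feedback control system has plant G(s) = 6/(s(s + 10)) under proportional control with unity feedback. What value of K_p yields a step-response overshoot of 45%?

From %OS = 100·exp(−πζ/√(1−ζ²)) = 45%, ζ = −ln(0.45)/√(π²+ln²(0.45)) = 0.2463.
Characteristic equation s² + 10s + 6K_p = 0 gives ζ = 10/(2√(6K_p)).
Setting ζ = 0.2463: √(6K_p) = 10/(2·0.2463) = 20.3, so K_p = 412/6 = 68.7.

K_p = 68.7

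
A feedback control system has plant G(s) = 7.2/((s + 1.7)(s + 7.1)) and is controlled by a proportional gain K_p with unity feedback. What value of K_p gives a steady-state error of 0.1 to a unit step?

For a type-0 loop with proportional control, e_ss = 1/(1 + K_p·G(0)).
G(0) = 0.5965. Require 1/(1 + K_p·0.5965) = 0.1, so 1 + 0.5965·K_p = 10.
K_p = (10 − 1)/0.5965 = 15.1.

K_p = 15.1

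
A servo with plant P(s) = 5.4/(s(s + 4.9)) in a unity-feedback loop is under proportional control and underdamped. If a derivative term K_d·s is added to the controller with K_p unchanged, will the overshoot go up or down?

decrease

The derivative term adds K·K_d to the s-coefficient of the characteristic equation, raising 2ζω_n while ω_n is unchanged; ζ increases, so overshoot decreases.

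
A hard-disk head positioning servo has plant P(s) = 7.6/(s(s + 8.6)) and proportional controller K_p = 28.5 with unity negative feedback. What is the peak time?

Closed-loop characteristic equation: s² + 8.6s + 216.6 = 0, so ω_n = 14.72 rad/s and ζ = 8.6/(2·14.72) = 0.2922.
Damped frequency ω_d = ω_n√(1−ζ²) = 14.08 rad/s, so peak time T_p = π/ω_d = 0.223 s.

T_p = 0.223 s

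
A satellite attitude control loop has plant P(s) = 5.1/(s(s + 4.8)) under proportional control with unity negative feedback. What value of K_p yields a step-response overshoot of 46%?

K_p = 19.6

From %OS = 100·exp(−πζ/√(1−ζ²)) = 46%, ζ = −ln(0.46)/√(π²+ln²(0.46)) = 0.24.
Characteristic equation s² + 4.8s + 5.1K_p = 0 gives ζ = 4.8/(2√(5.1K_p)).
Setting ζ = 0.24: √(5.1K_p) = 4.8/(2·0.24) = 10, so K_p = 100/5.1 = 19.6.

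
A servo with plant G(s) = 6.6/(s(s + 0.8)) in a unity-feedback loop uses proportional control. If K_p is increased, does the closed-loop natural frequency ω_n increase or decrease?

increase

ω_n = √(6.6·K_p), which grows with K_p.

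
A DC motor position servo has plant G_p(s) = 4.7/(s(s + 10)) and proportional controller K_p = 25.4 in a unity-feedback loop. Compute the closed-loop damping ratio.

ζ = 0.458

The closed-loop denominator is s(s+10) + 25.4·4.7 = s² + 10s + 119.4.
Matching s² + 2ζω_n s + ω_n²: ω_n = √119.4 = 10.93 rad/s and 2ζω_n = 10, so ζ = 10/(2·10.93) = 0.458.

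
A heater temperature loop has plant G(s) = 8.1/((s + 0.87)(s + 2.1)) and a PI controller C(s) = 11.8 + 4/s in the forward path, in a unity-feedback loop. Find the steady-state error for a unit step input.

0

The open loop C(s)G(s) has a pole at the origin (type 1), so the static position error constant is infinite and e_ss = 1/(1+∞) = 0.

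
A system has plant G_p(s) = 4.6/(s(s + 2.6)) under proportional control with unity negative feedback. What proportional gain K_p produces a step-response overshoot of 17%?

K_p = 1.52

From %OS = 100·exp(−πζ/√(1−ζ²)) = 17%, ζ = −ln(0.17)/√(π²+ln²(0.17)) = 0.4913.
Characteristic equation s² + 2.6s + 4.6K_p = 0 gives ζ = 2.6/(2√(4.6K_p)).
Setting ζ = 0.4913: √(4.6K_p) = 2.6/(2·0.4913) = 2.646, so K_p = 7.002/4.6 = 1.52.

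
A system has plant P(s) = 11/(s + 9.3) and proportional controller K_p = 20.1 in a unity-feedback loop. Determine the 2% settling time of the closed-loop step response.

T_s ≈ 0.0174 s

Closed-loop transfer function: T(s) = K_p·P(s)/(1 + K_p·P(s)) = 221.1/(s + 9.3 + 221.1) = 221.1/(s + 230.4).
Time constant τ = 1/230.4 = 0.00434 s, so the 2% settling time is about 4τ = 0.0174 s.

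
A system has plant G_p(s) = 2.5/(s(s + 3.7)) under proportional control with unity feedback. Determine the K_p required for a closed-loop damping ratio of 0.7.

Closed-loop characteristic equation: s² + 3.7s + K_p·2.5 = 0.
So ω_n = √(2.5K_p) and 2ζω_n = 3.7, giving ζ = 3.7/(2√(2.5K_p)).
Setting ζ = 0.7: √(2.5K_p) = 3.7/(2·0.7) = 2.643, so K_p = 6.985/2.5 = 2.79.

K_p = 2.79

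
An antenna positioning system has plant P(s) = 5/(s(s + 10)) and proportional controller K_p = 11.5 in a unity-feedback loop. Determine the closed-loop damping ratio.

With unity feedback the closed-loop characteristic equation is s² + 10s + 11.5·5 = s² + 10s + 57.5 = 0.
So ω_n² = 57.5 ⇒ ω_n = 7.583 rad/s, and ζ = 10/(2ω_n) = 0.659.

ζ = 0.659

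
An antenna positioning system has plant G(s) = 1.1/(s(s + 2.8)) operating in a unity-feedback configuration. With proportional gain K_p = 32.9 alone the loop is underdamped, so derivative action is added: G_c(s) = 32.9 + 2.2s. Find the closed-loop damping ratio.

Forward path: (32.9 + 2.2s)·1.1/(s(s+2.8)). The closed-loop characteristic equation is s² + (2.8 + 1.1·2.2)s + 1.1·32.9 = 0.
That is s² + 5.22s + 36.19 = 0, so ω_n = 6.016 rad/s and ζ = 5.22/(2·6.016) = 0.4339.

ζ = 0.434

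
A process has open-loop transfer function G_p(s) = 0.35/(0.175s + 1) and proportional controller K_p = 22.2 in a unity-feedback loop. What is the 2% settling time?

Closed loop: T(s) = K_p·G_p/(1+K_p·G_p) = 7.77/(0.175s + 1 + 7.77), with pole at s = −(1 + 7.77)/0.175 = −50.11.
τ = 1/50.11 = 0.01995 s, so 2% settling time ≈ 4τ = 0.0798 s.

T_s ≈ 0.0798 s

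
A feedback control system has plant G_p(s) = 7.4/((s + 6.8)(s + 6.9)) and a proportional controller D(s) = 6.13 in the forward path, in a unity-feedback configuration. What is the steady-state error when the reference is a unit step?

0.508

The loop is type 0. Static position error constant K_pos = D(0)·G_p(0) = 6.13·0.1577 = 0.9668.
Steady-state error to a unit step: e_ss = 1/(1+K_pos) = 1/1.967 = 0.508.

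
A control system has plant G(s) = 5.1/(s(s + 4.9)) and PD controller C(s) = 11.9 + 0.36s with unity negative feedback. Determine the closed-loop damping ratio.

Forward path: (11.9 + 0.36s)·5.1/(s(s+4.9)). The closed-loop characteristic equation is s² + (4.9 + 5.1·0.36)s + 5.1·11.9 = 0.
That is s² + 6.736s + 60.69 = 0, so ω_n = 7.79 rad/s and ζ = 6.736/(2·7.79) = 0.4323.

ζ = 0.432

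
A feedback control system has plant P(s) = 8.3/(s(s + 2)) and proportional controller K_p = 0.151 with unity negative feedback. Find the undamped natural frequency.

ω_n = 1.12 rad/s

With unity feedback the closed-loop characteristic equation is s² + 2s + 0.151·8.3 = s² + 2s + 1.253 = 0.
So ω_n² = 1.253 ⇒ ω_n = 1.12 rad/s, and ζ = 2/(2ω_n) = 0.893.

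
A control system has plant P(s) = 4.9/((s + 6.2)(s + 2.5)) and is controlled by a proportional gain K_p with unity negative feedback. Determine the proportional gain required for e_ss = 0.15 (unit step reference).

K_p = 17.9

Steady-state error for a unit step on this type-0 loop is 1/(1 + K_p·P(0)).
P(0) = 0.3161. Require 1/(1 + K_p·0.3161) = 0.15, so 1 + 0.3161·K_p = 6.667.
K_p = (6.667 − 1)/0.3161 = 17.9.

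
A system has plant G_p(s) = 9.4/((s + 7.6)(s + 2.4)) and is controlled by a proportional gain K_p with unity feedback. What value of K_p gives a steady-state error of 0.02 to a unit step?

For a type-0 loop with proportional control, e_ss = 1/(1 + K_p·G_p(0)).
G_p(0) = 0.5154. Require 1/(1 + K_p·0.5154) = 0.02, so 1 + 0.5154·K_p = 50.
K_p = (50 − 1)/0.5154 = 95.1.

K_p = 95.1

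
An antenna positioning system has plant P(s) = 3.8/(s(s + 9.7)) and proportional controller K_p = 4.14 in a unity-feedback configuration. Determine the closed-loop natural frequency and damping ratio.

ω_n = 3.97 rad/s, ζ = 1.22

1 + K_p·P(s) = 0 gives s² + 9.7s + 15.73 = 0.
Matching s² + 2ζω_n s + ω_n²: ω_n = √15.73 = 3.966 rad/s and 2ζω_n = 9.7, so ζ = 9.7/(2·3.966) = 1.22.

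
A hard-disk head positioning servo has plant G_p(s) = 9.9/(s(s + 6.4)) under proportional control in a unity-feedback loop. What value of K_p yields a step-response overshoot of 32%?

From %OS = 100·exp(−πζ/√(1−ζ²)) = 32%, ζ = −ln(0.32)/√(π²+ln²(0.32)) = 0.341.
Characteristic equation s² + 6.4s + 9.9K_p = 0 gives ζ = 6.4/(2√(9.9K_p)).
Setting ζ = 0.341: √(9.9K_p) = 6.4/(2·0.341) = 9.385, so K_p = 88.08/9.9 = 8.9.

K_p = 8.9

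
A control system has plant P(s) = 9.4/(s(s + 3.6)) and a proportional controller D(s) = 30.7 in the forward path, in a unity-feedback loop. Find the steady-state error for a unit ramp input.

The loop has one pole at the origin (type 1). Velocity error constant K_v = lim_{s→0} s·D(s)P(s) = 30.7·9.4/3.6 = 80.16.
Steady-state error to a unit ramp: e_ss = 1/K_v = 0.0125.

0.0125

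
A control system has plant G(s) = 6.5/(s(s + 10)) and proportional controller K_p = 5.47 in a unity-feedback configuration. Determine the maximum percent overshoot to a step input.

0.795%

Closed-loop characteristic equation: s² + 10s + 35.55 = 0, so ω_n = 5.963 rad/s and ζ = 10/(2·5.963) = 0.8385.
%OS = 100·exp(−πζ/√(1−ζ²)) = 100·exp(−π·0.8385/√0.2969) = 0.795%.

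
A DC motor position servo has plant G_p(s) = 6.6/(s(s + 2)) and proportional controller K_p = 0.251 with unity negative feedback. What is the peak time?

T_p = 3.88 s

From 1 + K_pG_p(s) = 0: s² + 2s + 1.657 = 0 ⇒ ω_n = 1.287, ζ = 0.7769.
Damped frequency ω_d = ω_n√(1−ζ²) = 0.8103 rad/s, so peak time T_p = π/ω_d = 3.88 s.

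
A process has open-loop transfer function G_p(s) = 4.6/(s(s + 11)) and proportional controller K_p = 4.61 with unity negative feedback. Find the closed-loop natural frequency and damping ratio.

With unity feedback the closed-loop characteristic equation is s² + 11s + 4.61·4.6 = s² + 11s + 21.21 = 0.
Matching s² + 2ζω_n s + ω_n²: ω_n = √21.21 = 4.605 rad/s and 2ζω_n = 11, so ζ = 11/(2·4.605) = 1.19.

ω_n = 4.6 rad/s, ζ = 1.19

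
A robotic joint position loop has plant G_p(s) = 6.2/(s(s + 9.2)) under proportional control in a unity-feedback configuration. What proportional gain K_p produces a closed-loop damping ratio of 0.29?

Closed-loop characteristic equation: s² + 9.2s + K_p·6.2 = 0.
So ω_n = √(6.2K_p) and 2ζω_n = 9.2, giving ζ = 9.2/(2√(6.2K_p)).
Setting ζ = 0.29: √(6.2K_p) = 9.2/(2·0.29) = 15.86, so K_p = 251.6/6.2 = 40.6.

K_p = 40.6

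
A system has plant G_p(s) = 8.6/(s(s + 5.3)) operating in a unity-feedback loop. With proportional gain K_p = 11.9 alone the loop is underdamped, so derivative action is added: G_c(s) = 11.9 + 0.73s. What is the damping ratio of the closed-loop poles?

Forward path: (11.9 + 0.73s)·8.6/(s(s+5.3)). The closed-loop characteristic equation is s² + (5.3 + 8.6·0.73)s + 8.6·11.9 = 0.
That is s² + 11.58s + 102.3 = 0, so ω_n = 10.12 rad/s and ζ = 11.58/(2·10.12) = 0.5722.

ζ = 0.572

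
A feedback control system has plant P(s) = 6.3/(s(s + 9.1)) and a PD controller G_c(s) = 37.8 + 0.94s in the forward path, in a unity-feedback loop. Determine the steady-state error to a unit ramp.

0.0382

The loop has one pole at the origin (type 1). Velocity error constant K_v = lim_{s→0} s·G_c(s)P(s) = 37.8·6.3/9.1 = 26.17.
Steady-state error to a unit ramp: e_ss = 1/K_v = 0.0382.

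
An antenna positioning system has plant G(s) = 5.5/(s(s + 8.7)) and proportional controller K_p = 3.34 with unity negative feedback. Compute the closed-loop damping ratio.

With unity feedback the closed-loop characteristic equation is s² + 8.7s + 3.34·5.5 = s² + 8.7s + 18.37 = 0.
Matching s² + 2ζω_n s + ω_n²: ω_n = √18.37 = 4.286 rad/s and 2ζω_n = 8.7, so ζ = 8.7/(2·4.286) = 1.01.

ζ = 1.01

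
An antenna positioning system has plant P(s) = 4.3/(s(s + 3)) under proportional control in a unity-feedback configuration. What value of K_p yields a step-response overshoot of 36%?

From %OS = 100·exp(−πζ/√(1−ζ²)) = 36%, ζ = −ln(0.36)/√(π²+ln²(0.36)) = 0.3093.
Characteristic equation s² + 3s + 4.3K_p = 0 gives ζ = 3/(2√(4.3K_p)).
Setting ζ = 0.3093: √(4.3K_p) = 3/(2·0.3093) = 4.85, so K_p = 23.53/4.3 = 5.47.

K_p = 5.47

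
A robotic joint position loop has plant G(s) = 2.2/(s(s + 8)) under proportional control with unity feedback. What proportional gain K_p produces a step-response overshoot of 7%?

K_p = 17.4

From %OS = 100·exp(−πζ/√(1−ζ²)) = 7%, ζ = −ln(0.07)/√(π²+ln²(0.07)) = 0.6461.
Characteristic equation s² + 8s + 2.2K_p = 0 gives ζ = 8/(2√(2.2K_p)).
Setting ζ = 0.6461: √(2.2K_p) = 8/(2·0.6461) = 6.191, so K_p = 38.33/2.2 = 17.4.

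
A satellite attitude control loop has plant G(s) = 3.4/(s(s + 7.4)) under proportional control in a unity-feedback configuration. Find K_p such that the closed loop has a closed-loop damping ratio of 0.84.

K_p = 5.71

Closed-loop characteristic equation: s² + 7.4s + K_p·3.4 = 0.
So ω_n = √(3.4K_p) and 2ζω_n = 7.4, giving ζ = 7.4/(2√(3.4K_p)).
Setting ζ = 0.84: √(3.4K_p) = 7.4/(2·0.84) = 4.405, so K_p = 19.4/3.4 = 5.71.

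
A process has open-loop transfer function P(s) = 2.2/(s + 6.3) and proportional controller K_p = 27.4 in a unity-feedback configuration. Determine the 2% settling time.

Closed-loop transfer function: T(s) = K_p·P(s)/(1 + K_p·P(s)) = 60.28/(s + 6.3 + 60.28) = 60.28/(s + 66.58).
Time constant τ = 1/66.58 = 0.01502 s, so the 2% settling time is about 4τ = 0.0601 s.

T_s ≈ 0.0601 s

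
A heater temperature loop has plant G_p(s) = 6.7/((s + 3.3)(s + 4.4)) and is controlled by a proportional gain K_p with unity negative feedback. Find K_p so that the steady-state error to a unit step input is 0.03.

K_p = 70.1

The loop is type 0, so e_ss(step) = 1/(1 + K_pos) with K_pos = K_p·G_p(0).
G_p(0) = 0.4614. Require 1/(1 + K_p·0.4614) = 0.03, so 1 + 0.4614·K_p = 33.33.
K_p = (33.33 − 1)/0.4614 = 70.1.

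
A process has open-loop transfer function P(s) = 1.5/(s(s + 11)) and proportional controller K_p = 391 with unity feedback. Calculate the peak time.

The closed-loop denominator s² + 11s + 586.5 gives ω_n = √586.5 = 24.22 and ζ = 11/(2ω_n) = 0.2271.
Damped frequency ω_d = ω_n√(1−ζ²) = 23.58 rad/s, so peak time T_p = π/ω_d = 0.133 s.

T_p = 0.133 s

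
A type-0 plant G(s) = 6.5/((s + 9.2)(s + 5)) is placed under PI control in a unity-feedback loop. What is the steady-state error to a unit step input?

The PI controller's integrator makes the forward path type 1, so e_ss to a step is zero.

0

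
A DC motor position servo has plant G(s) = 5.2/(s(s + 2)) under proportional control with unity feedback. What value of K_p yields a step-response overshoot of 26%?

K_p = 1.24

From %OS = 100·exp(−πζ/√(1−ζ²)) = 26%, ζ = −ln(0.26)/√(π²+ln²(0.26)) = 0.3941.
Characteristic equation s² + 2s + 5.2K_p = 0 gives ζ = 2/(2√(5.2K_p)).
Setting ζ = 0.3941: √(5.2K_p) = 2/(2·0.3941) = 2.538, so K_p = 6.439/5.2 = 1.24.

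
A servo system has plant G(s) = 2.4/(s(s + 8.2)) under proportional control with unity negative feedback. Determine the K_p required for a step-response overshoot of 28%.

K_p = 49.7

From %OS = 100·exp(−πζ/√(1−ζ²)) = 28%, ζ = −ln(0.28)/√(π²+ln²(0.28)) = 0.3755.
Characteristic equation s² + 8.2s + 2.4K_p = 0 gives ζ = 8.2/(2√(2.4K_p)).
Setting ζ = 0.3755: √(2.4K_p) = 8.2/(2·0.3755) = 10.92, so K_p = 119.2/2.4 = 49.7.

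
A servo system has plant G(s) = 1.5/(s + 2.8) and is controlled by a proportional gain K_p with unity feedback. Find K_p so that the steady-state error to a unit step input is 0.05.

The loop is type 0, so e_ss(step) = 1/(1 + K_pos) with K_pos = K_p·G(0).
G(0) = 0.5357. Require 1/(1 + K_p·0.5357) = 0.05, so 1 + 0.5357·K_p = 20.
K_p = (20 − 1)/0.5357 = 35.5.

K_p = 35.5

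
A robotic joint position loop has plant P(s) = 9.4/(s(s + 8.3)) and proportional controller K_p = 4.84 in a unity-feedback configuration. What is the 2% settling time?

From 1 + K_pP(s) = 0: s² + 8.3s + 45.5 = 0 ⇒ ω_n = 6.745, ζ = 0.6153.
2% settling time T_s ≈ 4/(ζω_n) = 4/4.15 = 0.964 s.

T_s ≈ 0.964 s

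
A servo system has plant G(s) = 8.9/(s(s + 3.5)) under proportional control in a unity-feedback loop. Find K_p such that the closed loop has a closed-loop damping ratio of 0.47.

Closed-loop characteristic equation: s² + 3.5s + K_p·8.9 = 0.
So ω_n = √(8.9K_p) and 2ζω_n = 3.5, giving ζ = 3.5/(2√(8.9K_p)).
Setting ζ = 0.47: √(8.9K_p) = 3.5/(2·0.47) = 3.723, so K_p = 13.86/8.9 = 1.56.

K_p = 1.56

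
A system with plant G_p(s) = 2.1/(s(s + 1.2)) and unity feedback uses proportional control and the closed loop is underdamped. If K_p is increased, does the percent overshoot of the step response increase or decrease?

ζ = 1.2/(2√(2.1K_p)) decreases as K_p grows; lower damping means more overshoot.

increase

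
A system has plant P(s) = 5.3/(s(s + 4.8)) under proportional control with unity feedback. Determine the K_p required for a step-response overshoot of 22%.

K_p = 5.77

From %OS = 100·exp(−πζ/√(1−ζ²)) = 22%, ζ = −ln(0.22)/√(π²+ln²(0.22)) = 0.4342.
Characteristic equation s² + 4.8s + 5.3K_p = 0 gives ζ = 4.8/(2√(5.3K_p)).
Setting ζ = 0.4342: √(5.3K_p) = 4.8/(2·0.4342) = 5.528, so K_p = 30.56/5.3 = 5.77.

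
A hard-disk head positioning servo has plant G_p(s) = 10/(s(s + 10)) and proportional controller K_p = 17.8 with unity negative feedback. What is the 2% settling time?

Closed-loop characteristic equation: s² + 10s + 178 = 0, so ω_n = 13.34 rad/s and ζ = 10/(2·13.34) = 0.3748.
2% settling time T_s ≈ 4/(ζω_n) = 4/5 = 0.8 s.

T_s ≈ 0.8 s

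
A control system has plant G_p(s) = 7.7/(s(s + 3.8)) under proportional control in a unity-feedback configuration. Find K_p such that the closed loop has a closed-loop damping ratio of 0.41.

Closed-loop characteristic equation: s² + 3.8s + K_p·7.7 = 0.
So ω_n = √(7.7K_p) and 2ζω_n = 3.8, giving ζ = 3.8/(2√(7.7K_p)).
Setting ζ = 0.41: √(7.7K_p) = 3.8/(2·0.41) = 4.634, so K_p = 21.48/7.7 = 2.79.

K_p = 2.79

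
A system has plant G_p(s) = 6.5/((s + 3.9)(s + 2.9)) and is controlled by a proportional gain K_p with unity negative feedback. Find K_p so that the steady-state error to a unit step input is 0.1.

K_p = 15.7

For a type-0 loop with proportional control, e_ss = 1/(1 + K_p·G_p(0)).
G_p(0) = 0.5747. Require 1/(1 + K_p·0.5747) = 0.1, so 1 + 0.5747·K_p = 10.
K_p = (10 − 1)/0.5747 = 15.7.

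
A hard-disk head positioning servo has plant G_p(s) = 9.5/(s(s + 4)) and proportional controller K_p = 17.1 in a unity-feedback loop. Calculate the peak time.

The closed-loop denominator s² + 4s + 162.5 gives ω_n = √162.5 = 12.75 and ζ = 4/(2ω_n) = 0.1569.
Damped frequency ω_d = ω_n√(1−ζ²) = 12.59 rad/s, so peak time T_p = π/ω_d = 0.25 s.

T_p = 0.25 s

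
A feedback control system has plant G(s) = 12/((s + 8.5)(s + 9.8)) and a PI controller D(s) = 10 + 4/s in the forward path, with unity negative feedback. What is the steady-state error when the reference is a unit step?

0

The open loop D(s)G(s) has a pole at the origin (type 1), so the static position error constant is infinite and e_ss = 1/(1+∞) = 0.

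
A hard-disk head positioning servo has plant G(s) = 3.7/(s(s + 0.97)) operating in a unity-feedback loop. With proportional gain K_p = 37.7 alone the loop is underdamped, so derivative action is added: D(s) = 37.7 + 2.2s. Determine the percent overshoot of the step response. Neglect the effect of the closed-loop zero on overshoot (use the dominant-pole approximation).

26.9%

Forward path: (37.7 + 2.2s)·3.7/(s(s+0.97)). The closed-loop characteristic equation is s² + (0.97 + 3.7·2.2)s + 3.7·37.7 = 0.
That is s² + 9.11s + 139.5 = 0, so ω_n = 11.81 rad/s and ζ = 9.11/(2·11.81) = 0.3857.
%OS = 100·exp(−πζ/√(1−ζ²)) = 26.9%.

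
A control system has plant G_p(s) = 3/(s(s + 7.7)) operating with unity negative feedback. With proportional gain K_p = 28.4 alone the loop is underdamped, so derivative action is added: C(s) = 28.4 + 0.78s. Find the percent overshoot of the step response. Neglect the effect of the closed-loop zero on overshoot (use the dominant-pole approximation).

13.1%

Forward path: (28.4 + 0.78s)·3/(s(s+7.7)). The closed-loop characteristic equation is s² + (7.7 + 3·0.78)s + 3·28.4 = 0.
That is s² + 10.04s + 85.2 = 0, so ω_n = 9.23 rad/s and ζ = 10.04/(2·9.23) = 0.5439.
%OS = 100·exp(−πζ/√(1−ζ²)) = 13.1%.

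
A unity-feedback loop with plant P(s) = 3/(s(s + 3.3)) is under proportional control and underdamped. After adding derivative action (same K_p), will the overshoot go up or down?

With PD the characteristic equation becomes s² + (a + K·K_d)s + K·K_p = 0; the damping term grows, ζ rises, overshoot falls.

decrease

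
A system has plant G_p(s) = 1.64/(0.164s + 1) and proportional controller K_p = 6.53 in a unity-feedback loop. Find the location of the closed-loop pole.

s = -71.4

Closed loop: T(s) = K_p·G_p/(1+K_p·G_p) = 10.71/(0.164s + 1 + 10.71), with pole at s = −(1 + 10.71)/0.164 = −71.4.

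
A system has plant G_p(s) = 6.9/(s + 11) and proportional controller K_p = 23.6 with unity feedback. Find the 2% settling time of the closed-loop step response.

T_s ≈ 0.023 s

Closed-loop transfer function: T(s) = K_p·G_p(s)/(1 + K_p·G_p(s)) = 162.8/(s + 11 + 162.8) = 162.8/(s + 173.8).
Time constant τ = 1/173.8 = 0.005752 s, so the 2% settling time is about 4τ = 0.023 s.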